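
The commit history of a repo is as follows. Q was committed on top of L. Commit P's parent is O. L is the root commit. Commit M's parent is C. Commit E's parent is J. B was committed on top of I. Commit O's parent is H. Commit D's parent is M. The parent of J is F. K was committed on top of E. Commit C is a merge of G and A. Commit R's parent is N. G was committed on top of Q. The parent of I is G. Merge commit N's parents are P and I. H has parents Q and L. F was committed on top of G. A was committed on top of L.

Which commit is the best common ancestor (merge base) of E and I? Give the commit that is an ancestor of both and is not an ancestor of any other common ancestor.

Ancestors of E: {E, F, G, J, L, Q}.
Ancestors of I: {G, I, L, Q}.
Common ancestors: {G, L, Q}.
Among these, G is not an ancestor of any other common ancestor — it is the merge base.

G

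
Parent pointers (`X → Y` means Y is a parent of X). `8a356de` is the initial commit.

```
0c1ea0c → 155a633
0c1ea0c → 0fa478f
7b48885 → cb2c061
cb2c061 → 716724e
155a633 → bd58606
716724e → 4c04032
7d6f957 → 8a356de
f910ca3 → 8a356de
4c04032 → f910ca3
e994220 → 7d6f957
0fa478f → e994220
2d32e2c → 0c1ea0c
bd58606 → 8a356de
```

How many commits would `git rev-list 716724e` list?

Walking parent pointers from 716724e: reachable set = {4c04032, 716724e, 8a356de, f910ca3}.
That is 4 commits.

4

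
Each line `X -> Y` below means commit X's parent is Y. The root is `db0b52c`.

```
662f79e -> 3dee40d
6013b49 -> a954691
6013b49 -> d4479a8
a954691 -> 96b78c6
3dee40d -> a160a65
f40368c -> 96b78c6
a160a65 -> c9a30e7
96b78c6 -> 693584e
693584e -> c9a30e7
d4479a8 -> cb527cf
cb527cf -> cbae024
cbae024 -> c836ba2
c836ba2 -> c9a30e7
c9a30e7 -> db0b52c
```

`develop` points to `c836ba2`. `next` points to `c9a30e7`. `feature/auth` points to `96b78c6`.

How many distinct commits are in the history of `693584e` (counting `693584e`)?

Walking parent pointers from 693584e: reachable set = {693584e, c9a30e7, db0b52c}.
That is 3 commits.

3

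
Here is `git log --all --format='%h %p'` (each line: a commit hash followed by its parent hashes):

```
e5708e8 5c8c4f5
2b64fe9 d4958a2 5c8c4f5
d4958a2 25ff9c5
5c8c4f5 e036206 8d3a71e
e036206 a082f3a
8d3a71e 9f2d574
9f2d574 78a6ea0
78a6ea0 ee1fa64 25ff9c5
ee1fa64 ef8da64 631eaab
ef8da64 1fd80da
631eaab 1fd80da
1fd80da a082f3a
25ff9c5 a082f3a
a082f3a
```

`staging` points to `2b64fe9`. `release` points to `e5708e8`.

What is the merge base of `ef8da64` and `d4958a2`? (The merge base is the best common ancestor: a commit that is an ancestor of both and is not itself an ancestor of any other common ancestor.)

Ancestors of ef8da64: {1fd80da, a082f3a, ef8da64}.
Ancestors of d4958a2: {25ff9c5, a082f3a, d4958a2}.
Common ancestors: {a082f3a}.
The only common ancestor is a082f3a, so it is the merge base.

a082f3a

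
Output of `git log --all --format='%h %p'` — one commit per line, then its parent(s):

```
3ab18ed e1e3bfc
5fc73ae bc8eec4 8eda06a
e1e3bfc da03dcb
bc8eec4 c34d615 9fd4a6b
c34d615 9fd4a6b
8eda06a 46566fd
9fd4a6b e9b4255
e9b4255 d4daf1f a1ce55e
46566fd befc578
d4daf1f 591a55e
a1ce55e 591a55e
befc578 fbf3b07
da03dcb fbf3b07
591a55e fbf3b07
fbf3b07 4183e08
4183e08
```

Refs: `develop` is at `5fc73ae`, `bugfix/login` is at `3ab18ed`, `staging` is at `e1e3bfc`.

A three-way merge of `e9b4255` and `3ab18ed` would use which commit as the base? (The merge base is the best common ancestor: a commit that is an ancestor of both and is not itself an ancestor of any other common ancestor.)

Ancestors of e9b4255: {4183e08, 591a55e, a1ce55e, d4daf1f, e9b4255, fbf3b07}.
Ancestors of 3ab18ed: {3ab18ed, 4183e08, da03dcb, e1e3bfc, fbf3b07}.
Common ancestors: {4183e08, fbf3b07}.
Among these, fbf3b07 is not an ancestor of any other common ancestor — it is the merge base.

fbf3b07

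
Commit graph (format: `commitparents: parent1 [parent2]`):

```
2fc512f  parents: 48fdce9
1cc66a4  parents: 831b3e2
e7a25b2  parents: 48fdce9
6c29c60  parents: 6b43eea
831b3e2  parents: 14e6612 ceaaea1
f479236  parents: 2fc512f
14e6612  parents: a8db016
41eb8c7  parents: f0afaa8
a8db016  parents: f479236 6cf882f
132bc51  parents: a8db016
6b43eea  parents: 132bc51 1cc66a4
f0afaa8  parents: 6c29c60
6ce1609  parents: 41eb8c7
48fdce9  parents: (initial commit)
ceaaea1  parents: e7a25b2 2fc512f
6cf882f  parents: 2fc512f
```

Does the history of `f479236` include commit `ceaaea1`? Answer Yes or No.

No

Ancestors of f479236: {2fc512f, 48fdce9, f479236}.
ceaaea1 is not in that set, so it is not an ancestor of f479236.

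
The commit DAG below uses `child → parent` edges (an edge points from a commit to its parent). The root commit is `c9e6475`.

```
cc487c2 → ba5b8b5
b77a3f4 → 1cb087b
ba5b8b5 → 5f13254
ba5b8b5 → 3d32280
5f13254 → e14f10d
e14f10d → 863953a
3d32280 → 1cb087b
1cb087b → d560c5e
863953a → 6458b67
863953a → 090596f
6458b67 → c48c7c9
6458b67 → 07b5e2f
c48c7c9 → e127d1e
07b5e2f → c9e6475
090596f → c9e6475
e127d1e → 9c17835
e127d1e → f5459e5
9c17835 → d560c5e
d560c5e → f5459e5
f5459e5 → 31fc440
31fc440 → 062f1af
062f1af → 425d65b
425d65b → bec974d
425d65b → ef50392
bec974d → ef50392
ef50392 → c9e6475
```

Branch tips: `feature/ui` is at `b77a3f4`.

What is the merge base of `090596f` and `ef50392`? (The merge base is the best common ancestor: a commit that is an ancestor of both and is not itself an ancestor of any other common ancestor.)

Ancestors of 090596f: {090596f, c9e6475}.
Ancestors of ef50392: {c9e6475, ef50392}.
Common ancestors: {c9e6475}.
The only common ancestor is c9e6475, so it is the merge base.

c9e6475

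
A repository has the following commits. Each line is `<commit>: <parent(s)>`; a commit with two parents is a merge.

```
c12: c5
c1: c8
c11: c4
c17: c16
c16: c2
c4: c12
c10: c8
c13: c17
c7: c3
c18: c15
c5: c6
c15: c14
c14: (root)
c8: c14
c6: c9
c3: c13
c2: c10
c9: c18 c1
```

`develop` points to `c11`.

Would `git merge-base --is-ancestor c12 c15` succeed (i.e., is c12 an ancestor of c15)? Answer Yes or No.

Ancestors of c15: {c14, c15}.
c12 is not in that set, so it is not an ancestor of c15.

No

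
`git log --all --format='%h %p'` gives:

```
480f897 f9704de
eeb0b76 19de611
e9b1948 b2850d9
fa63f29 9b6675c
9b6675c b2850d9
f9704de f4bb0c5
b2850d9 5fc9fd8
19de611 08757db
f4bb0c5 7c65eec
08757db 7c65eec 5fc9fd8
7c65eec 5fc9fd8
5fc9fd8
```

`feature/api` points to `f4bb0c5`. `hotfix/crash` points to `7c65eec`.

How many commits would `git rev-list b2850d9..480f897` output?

4

Reachable from 480f897: {480f897, 5fc9fd8, 7c65eec, f4bb0c5, f9704de}.
Reachable from b2850d9: {5fc9fd8, b2850d9}.
In 480f897's history but not b2850d9's: {480f897, 7c65eec, f4bb0c5, f9704de} — 4 commits.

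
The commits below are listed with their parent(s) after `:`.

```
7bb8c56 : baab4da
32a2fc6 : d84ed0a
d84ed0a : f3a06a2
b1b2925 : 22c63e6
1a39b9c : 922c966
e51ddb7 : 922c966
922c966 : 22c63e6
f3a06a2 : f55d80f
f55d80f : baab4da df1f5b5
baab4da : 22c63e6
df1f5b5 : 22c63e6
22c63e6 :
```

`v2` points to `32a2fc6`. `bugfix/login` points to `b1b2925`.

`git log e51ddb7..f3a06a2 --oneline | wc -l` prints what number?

4

Reachable from f3a06a2: {22c63e6, baab4da, df1f5b5, f3a06a2, f55d80f}.
Reachable from e51ddb7: {22c63e6, 922c966, e51ddb7}.
In f3a06a2's history but not e51ddb7's: {baab4da, df1f5b5, f3a06a2, f55d80f} — 4 commits.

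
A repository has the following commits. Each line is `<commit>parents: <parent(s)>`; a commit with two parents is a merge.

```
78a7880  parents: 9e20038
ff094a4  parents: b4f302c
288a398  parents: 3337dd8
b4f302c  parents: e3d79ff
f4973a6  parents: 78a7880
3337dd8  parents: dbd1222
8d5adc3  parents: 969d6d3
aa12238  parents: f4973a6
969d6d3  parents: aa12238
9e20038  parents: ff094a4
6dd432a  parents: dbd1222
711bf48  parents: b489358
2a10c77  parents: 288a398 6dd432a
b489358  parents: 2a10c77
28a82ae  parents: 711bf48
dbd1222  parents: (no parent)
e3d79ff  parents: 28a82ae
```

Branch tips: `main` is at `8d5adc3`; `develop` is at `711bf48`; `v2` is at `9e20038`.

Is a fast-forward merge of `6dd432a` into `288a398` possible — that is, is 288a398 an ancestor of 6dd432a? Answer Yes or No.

A fast-forward from 288a398 to 6dd432a is possible iff 288a398 is an ancestor of 6dd432a.
Ancestors of 6dd432a: {6dd432a, dbd1222}.
288a398 is not among them, so fast-forward is not possible.

No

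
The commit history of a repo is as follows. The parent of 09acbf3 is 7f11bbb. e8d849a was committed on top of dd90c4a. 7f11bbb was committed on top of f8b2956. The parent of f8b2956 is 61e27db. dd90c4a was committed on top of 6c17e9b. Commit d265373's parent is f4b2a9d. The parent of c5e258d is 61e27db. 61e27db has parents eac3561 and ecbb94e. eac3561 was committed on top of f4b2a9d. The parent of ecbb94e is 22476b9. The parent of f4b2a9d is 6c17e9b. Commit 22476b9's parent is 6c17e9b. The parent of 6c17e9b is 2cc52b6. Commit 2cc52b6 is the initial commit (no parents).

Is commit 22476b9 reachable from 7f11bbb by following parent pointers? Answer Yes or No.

Ancestors of 7f11bbb (commits reachable by following parents): {22476b9, 2cc52b6, 61e27db, 6c17e9b, 7f11bbb, eac3561, ecbb94e, f4b2a9d, f8b2956}.
22476b9 is in that set, so it is an ancestor of 7f11bbb.

Yes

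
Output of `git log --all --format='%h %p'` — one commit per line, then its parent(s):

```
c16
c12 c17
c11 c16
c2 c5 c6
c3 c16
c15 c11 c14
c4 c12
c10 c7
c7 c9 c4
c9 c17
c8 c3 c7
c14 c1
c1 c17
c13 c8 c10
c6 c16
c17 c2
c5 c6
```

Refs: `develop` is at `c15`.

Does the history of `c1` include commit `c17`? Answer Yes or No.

Yes

Ancestors of c1 (commits reachable by following parents): {c1, c16, c17, c2, c5, c6}.
c17 is in that set, so it is an ancestor of c1.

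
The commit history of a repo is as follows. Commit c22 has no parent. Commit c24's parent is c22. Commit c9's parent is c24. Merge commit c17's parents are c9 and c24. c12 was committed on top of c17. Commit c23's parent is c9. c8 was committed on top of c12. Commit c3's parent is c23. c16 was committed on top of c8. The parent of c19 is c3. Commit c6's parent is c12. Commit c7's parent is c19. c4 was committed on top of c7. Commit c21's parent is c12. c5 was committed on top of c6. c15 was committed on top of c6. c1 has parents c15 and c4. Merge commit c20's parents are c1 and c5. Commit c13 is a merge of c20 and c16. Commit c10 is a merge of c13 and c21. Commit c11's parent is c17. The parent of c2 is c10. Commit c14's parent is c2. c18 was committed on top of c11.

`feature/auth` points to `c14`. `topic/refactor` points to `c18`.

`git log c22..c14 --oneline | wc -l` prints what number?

21

Reachable from c14: {c1, c10, c12, c13, c14, c15, c16, c17, c19, c2, c20, c21, c22, c23, c24, c3, c4, c5, c6, c7, c8, c9}.
Reachable from c22: {c22}.
In c14's history but not c22's: {c1, c10, c12, c13, c14, c15, c16, c17, c19, c2, c20, c21, c23, c24, c3, c4, c5, c6, c7, c8, c9} — 21 commits.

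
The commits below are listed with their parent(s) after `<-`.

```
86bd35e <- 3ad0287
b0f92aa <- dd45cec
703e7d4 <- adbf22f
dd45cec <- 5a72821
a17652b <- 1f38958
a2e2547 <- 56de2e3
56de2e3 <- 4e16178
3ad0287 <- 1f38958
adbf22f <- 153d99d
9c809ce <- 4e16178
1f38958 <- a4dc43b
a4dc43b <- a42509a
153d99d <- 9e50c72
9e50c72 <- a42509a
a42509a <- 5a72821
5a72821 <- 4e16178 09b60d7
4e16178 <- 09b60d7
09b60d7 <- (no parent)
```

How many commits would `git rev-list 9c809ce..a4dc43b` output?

3

Reachable from a4dc43b: {09b60d7, 4e16178, 5a72821, a42509a, a4dc43b}.
Reachable from 9c809ce: {09b60d7, 4e16178, 9c809ce}.
In a4dc43b's history but not 9c809ce's: {5a72821, a42509a, a4dc43b} — 3 commits.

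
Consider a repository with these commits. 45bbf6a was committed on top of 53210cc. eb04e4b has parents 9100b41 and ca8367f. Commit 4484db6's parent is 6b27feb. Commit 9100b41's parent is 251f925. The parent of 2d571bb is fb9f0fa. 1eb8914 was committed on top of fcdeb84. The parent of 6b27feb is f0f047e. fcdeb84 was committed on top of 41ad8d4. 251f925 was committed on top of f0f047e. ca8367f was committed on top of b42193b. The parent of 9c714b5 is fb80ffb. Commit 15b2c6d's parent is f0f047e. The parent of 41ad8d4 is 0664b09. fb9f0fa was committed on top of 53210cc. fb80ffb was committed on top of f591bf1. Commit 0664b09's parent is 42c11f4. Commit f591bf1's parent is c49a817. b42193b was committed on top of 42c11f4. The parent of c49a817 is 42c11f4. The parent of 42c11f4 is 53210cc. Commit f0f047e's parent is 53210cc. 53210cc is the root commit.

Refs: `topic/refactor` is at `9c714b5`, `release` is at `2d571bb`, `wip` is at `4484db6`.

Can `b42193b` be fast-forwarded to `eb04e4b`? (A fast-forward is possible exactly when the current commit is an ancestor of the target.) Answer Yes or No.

A fast-forward from b42193b to eb04e4b is possible iff b42193b is an ancestor of eb04e4b.
Ancestors of eb04e4b: {251f925, 42c11f4, 53210cc, 9100b41, b42193b, ca8367f, eb04e4b, f0f047e}.
b42193b is among them, so fast-forward is possible.

Yes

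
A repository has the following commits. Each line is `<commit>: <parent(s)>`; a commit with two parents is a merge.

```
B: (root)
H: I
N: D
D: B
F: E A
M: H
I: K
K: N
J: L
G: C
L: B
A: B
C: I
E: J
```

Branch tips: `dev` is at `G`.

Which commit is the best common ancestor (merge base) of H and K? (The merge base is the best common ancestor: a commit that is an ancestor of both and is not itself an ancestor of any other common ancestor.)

K

Ancestors of H: {B, D, H, I, K, N}.
Ancestors of K: {B, D, K, N}.
Common ancestors: {B, D, K, N}.
Among these, K is not an ancestor of any other common ancestor — it is the merge base.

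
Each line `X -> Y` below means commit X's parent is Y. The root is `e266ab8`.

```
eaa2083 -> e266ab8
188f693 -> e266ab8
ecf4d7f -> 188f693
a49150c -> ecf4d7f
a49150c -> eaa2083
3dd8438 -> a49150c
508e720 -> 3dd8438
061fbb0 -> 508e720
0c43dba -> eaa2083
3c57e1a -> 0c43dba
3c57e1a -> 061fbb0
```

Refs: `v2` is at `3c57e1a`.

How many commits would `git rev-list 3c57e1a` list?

Walking parent pointers from 3c57e1a: reachable set = {061fbb0, 0c43dba, 188f693, 3c57e1a, 3dd8438, 508e720, a49150c, e266ab8, eaa2083, ecf4d7f}.
That is 10 commits.

10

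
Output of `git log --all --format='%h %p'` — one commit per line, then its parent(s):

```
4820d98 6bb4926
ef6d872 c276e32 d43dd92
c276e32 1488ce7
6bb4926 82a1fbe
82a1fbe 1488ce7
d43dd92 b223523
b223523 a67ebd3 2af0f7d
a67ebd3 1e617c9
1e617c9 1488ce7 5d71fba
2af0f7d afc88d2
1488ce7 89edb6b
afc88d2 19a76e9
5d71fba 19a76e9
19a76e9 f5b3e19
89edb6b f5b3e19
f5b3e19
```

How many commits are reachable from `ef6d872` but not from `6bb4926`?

10

Reachable from ef6d872: {1488ce7, 19a76e9, 1e617c9, 2af0f7d, 5d71fba, 89edb6b, a67ebd3, afc88d2, b223523, c276e32, d43dd92, ef6d872, f5b3e19}.
Reachable from 6bb4926: {1488ce7, 6bb4926, 82a1fbe, 89edb6b, f5b3e19}.
In ef6d872's history but not 6bb4926's: {19a76e9, 1e617c9, 2af0f7d, 5d71fba, a67ebd3, afc88d2, b223523, c276e32, d43dd92, ef6d872} — 10 commits.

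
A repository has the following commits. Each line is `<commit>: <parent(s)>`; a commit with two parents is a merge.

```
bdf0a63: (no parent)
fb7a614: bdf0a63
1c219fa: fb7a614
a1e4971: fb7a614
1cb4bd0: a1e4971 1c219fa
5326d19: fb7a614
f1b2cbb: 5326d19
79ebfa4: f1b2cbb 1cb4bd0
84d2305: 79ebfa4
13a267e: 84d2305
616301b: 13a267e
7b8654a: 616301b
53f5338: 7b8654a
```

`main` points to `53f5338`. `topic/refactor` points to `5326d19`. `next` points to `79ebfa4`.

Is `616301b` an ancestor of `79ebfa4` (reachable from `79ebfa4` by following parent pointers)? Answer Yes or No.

No

Ancestors of 79ebfa4: {1c219fa, 1cb4bd0, 5326d19, 79ebfa4, a1e4971, bdf0a63, f1b2cbb, fb7a614}.
616301b is not in that set, so it is not an ancestor of 79ebfa4.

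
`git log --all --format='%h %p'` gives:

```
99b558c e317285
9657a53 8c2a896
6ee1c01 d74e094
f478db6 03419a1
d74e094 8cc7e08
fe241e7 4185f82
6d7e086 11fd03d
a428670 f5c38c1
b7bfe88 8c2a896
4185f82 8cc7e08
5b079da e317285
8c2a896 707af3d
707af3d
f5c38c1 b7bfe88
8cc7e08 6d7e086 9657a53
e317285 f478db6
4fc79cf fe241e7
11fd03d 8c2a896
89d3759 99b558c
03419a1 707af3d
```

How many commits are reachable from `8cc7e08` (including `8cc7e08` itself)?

Walking parent pointers from 8cc7e08: reachable set = {11fd03d, 6d7e086, 707af3d, 8c2a896, 8cc7e08, 9657a53}.
That is 6 commits.

6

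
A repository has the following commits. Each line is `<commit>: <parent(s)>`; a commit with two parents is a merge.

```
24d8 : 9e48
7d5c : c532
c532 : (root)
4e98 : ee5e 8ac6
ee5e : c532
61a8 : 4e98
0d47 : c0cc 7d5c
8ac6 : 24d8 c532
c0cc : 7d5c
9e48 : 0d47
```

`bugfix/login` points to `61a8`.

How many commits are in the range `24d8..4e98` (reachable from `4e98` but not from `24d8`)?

Reachable from 4e98: {0d47, 24d8, 4e98, 7d5c, 8ac6, 9e48, c0cc, c532, ee5e}.
Reachable from 24d8: {0d47, 24d8, 7d5c, 9e48, c0cc, c532}.
In 4e98's history but not 24d8's: {4e98, 8ac6, ee5e} — 3 commits.

3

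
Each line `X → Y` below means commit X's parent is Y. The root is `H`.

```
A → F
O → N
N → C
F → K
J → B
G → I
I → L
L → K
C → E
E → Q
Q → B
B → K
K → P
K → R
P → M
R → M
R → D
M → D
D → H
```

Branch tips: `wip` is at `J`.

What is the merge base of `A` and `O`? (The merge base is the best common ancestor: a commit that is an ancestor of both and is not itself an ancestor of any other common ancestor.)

K

Ancestors of A: {A, D, F, H, K, M, P, R}.
Ancestors of O: {B, C, D, E, H, K, M, N, O, P, Q, R}.
Common ancestors: {D, H, K, M, P, R}.
Among these, K is not an ancestor of any other common ancestor — it is the merge base.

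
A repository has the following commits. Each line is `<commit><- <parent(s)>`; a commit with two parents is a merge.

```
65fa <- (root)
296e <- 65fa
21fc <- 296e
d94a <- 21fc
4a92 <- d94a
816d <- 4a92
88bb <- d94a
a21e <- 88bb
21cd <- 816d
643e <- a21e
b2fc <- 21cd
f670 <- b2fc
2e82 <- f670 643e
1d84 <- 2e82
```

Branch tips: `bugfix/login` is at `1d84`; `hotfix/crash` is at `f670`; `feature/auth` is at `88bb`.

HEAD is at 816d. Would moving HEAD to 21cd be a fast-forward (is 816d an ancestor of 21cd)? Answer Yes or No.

Yes

A fast-forward from 816d to 21cd is possible iff 816d is an ancestor of 21cd.
Ancestors of 21cd: {21cd, 21fc, 296e, 4a92, 65fa, 816d, d94a}.
816d is among them, so fast-forward is possible.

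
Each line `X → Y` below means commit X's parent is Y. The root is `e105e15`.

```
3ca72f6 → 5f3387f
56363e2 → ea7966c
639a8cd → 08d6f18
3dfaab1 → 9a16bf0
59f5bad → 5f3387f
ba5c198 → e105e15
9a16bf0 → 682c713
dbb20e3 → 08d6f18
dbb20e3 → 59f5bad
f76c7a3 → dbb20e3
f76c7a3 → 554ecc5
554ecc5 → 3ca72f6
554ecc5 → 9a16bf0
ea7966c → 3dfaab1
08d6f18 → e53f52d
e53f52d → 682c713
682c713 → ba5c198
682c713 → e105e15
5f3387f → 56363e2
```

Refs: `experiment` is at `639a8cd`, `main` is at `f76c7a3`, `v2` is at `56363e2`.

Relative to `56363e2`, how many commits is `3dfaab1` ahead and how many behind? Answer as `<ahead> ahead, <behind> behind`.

Reachable from 3dfaab1: {3dfaab1, 682c713, 9a16bf0, ba5c198, e105e15}.
Reachable from 56363e2: {3dfaab1, 56363e2, 682c713, 9a16bf0, ba5c198, e105e15, ea7966c}.
Only in 3dfaab1's history (ahead): {} — 0.
Only in 56363e2's history (behind): {56363e2, ea7966c} — 2.

0 ahead, 2 behind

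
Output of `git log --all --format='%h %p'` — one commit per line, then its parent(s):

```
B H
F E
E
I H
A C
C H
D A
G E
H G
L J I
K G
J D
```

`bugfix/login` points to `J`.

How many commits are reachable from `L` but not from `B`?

Reachable from L: {A, C, D, E, G, H, I, J, L}.
Reachable from B: {B, E, G, H}.
In L's history but not B's: {A, C, D, I, J, L} — 6 commits.

6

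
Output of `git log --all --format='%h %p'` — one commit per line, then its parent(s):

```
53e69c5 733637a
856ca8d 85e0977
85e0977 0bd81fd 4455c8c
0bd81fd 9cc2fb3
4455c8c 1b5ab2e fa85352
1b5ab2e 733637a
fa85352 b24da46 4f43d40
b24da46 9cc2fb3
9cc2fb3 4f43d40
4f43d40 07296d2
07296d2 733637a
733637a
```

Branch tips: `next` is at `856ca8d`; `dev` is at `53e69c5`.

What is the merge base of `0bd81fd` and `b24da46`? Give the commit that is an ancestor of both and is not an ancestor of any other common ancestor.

Ancestors of 0bd81fd: {07296d2, 0bd81fd, 4f43d40, 733637a, 9cc2fb3}.
Ancestors of b24da46: {07296d2, 4f43d40, 733637a, 9cc2fb3, b24da46}.
Common ancestors: {07296d2, 4f43d40, 733637a, 9cc2fb3}.
Among these, 9cc2fb3 is not an ancestor of any other common ancestor — it is the merge base.

9cc2fb3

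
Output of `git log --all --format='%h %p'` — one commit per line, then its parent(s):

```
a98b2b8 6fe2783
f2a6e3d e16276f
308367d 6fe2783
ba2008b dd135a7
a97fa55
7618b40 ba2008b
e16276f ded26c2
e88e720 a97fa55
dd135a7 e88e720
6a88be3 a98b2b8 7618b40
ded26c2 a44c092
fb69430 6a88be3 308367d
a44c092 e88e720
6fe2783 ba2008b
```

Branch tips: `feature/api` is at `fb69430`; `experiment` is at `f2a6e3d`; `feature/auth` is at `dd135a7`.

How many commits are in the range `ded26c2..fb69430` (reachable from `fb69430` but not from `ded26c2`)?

Reachable from fb69430: {308367d, 6a88be3, 6fe2783, 7618b40, a97fa55, a98b2b8, ba2008b, dd135a7, e88e720, fb69430}.
Reachable from ded26c2: {a44c092, a97fa55, ded26c2, e88e720}.
In fb69430's history but not ded26c2's: {308367d, 6a88be3, 6fe2783, 7618b40, a98b2b8, ba2008b, dd135a7, fb69430} — 8 commits.

8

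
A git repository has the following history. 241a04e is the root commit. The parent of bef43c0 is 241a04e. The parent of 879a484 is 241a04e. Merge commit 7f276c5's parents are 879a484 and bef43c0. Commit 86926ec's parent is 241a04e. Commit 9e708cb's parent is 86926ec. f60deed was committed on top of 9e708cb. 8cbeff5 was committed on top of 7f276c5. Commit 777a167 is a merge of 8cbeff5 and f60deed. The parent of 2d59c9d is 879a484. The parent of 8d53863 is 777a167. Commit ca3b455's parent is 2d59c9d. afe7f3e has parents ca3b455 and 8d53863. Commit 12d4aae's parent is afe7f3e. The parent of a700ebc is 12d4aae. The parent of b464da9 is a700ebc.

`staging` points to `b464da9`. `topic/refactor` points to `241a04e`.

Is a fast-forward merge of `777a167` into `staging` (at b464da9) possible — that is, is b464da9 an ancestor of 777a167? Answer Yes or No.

A fast-forward from b464da9 to 777a167 is possible iff b464da9 is an ancestor of 777a167.
Ancestors of 777a167: {241a04e, 777a167, 7f276c5, 86926ec, 879a484, 8cbeff5, 9e708cb, bef43c0, f60deed}.
b464da9 is not among them, so fast-forward is not possible.

No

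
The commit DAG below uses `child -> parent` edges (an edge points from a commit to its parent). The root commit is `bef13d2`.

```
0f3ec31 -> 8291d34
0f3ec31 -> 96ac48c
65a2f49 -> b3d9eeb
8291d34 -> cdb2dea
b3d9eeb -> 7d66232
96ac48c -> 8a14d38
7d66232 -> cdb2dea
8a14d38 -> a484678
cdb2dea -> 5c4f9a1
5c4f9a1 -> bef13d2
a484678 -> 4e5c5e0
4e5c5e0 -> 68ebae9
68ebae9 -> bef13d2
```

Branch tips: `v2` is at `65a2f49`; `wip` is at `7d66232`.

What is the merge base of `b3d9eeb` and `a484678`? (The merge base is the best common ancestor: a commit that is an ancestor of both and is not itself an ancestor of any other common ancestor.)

bef13d2

Ancestors of b3d9eeb: {5c4f9a1, 7d66232, b3d9eeb, bef13d2, cdb2dea}.
Ancestors of a484678: {4e5c5e0, 68ebae9, a484678, bef13d2}.
Common ancestors: {bef13d2}.
The only common ancestor is bef13d2, so it is the merge base.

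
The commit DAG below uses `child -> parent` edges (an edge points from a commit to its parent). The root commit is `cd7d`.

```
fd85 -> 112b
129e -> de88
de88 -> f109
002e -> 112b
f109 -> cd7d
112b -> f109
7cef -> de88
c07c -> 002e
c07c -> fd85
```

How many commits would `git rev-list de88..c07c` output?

4

Reachable from c07c: {002e, 112b, c07c, cd7d, f109, fd85}.
Reachable from de88: {cd7d, de88, f109}.
In c07c's history but not de88's: {002e, 112b, c07c, fd85} — 4 commits.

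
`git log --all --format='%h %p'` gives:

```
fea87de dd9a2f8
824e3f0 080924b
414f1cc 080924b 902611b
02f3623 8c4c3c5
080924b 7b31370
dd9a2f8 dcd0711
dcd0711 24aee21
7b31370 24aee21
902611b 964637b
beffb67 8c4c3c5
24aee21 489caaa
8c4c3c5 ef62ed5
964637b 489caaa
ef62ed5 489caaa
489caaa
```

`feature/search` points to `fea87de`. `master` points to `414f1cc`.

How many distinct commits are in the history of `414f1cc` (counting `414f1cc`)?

7

Walking parent pointers from 414f1cc: reachable set = {080924b, 24aee21, 414f1cc, 489caaa, 7b31370, 902611b, 964637b}.
That is 7 commits.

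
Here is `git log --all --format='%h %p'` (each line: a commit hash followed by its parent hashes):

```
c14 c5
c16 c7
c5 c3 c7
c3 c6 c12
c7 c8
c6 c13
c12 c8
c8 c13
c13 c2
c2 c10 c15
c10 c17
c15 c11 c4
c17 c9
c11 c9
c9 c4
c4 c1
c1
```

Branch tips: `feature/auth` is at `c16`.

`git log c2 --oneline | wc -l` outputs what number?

Walking parent pointers from c2: reachable set = {c1, c10, c11, c15, c17, c2, c4, c9}.
That is 8 commits.

8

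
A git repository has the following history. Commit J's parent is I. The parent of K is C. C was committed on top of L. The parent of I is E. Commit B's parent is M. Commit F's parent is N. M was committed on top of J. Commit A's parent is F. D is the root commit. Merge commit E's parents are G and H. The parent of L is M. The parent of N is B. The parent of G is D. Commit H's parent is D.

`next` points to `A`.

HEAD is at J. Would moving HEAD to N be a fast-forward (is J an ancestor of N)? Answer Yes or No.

A fast-forward from J to N is possible iff J is an ancestor of N.
Ancestors of N: {B, D, E, G, H, I, J, M, N}.
J is among them, so fast-forward is possible.

Yes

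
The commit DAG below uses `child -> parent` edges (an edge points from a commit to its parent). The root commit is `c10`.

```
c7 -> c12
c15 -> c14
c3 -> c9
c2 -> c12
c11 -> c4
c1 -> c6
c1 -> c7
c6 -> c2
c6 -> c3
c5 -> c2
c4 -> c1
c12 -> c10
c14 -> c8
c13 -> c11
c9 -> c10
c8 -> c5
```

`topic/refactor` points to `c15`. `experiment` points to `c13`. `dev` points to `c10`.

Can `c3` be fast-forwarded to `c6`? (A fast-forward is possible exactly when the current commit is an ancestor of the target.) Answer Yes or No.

A fast-forward from c3 to c6 is possible iff c3 is an ancestor of c6.
Ancestors of c6: {c10, c12, c2, c3, c6, c9}.
c3 is among them, so fast-forward is possible.

Yes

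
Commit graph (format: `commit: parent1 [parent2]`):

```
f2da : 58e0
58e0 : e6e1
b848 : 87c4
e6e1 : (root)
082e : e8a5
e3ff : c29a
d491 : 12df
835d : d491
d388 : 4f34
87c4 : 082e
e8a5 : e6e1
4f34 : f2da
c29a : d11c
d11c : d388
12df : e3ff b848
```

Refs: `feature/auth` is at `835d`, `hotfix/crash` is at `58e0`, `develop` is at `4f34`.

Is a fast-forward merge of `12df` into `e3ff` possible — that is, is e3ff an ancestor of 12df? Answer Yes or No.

Yes

A fast-forward from e3ff to 12df is possible iff e3ff is an ancestor of 12df.
Ancestors of 12df: {082e, 12df, 4f34, 58e0, 87c4, b848, c29a, d11c, d388, e3ff, e6e1, e8a5, f2da}.
e3ff is among them, so fast-forward is possible.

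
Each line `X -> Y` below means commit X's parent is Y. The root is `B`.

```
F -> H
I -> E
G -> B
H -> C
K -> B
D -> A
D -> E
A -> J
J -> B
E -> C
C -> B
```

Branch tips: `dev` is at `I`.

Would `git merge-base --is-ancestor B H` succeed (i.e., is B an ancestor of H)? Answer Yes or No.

Yes

Ancestors of H (commits reachable by following parents): {B, C, H}.
B is in that set, so it is an ancestor of H.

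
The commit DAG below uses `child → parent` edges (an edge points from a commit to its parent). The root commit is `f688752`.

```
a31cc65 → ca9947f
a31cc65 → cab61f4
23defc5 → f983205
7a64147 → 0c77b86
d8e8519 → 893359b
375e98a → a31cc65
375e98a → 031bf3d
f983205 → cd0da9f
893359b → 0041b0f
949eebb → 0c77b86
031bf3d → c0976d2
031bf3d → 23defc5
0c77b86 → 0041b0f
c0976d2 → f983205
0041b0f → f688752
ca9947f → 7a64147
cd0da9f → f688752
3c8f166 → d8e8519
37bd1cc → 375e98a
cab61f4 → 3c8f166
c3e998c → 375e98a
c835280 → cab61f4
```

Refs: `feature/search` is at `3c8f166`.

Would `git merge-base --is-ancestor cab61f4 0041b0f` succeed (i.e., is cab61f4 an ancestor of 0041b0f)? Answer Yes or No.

No

Ancestors of 0041b0f: {0041b0f, f688752}.
cab61f4 is not in that set, so it is not an ancestor of 0041b0f.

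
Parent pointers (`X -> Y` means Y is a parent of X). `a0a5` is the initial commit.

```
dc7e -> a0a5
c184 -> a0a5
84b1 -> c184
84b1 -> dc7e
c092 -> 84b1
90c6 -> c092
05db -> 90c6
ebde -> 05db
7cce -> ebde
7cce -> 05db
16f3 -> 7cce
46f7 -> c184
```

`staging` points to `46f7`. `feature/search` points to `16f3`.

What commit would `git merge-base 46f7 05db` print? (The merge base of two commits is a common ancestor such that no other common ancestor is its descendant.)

c184

Ancestors of 46f7: {46f7, a0a5, c184}.
Ancestors of 05db: {05db, 84b1, 90c6, a0a5, c092, c184, dc7e}.
Common ancestors: {a0a5, c184}.
Among these, c184 is not an ancestor of any other common ancestor — it is the merge base.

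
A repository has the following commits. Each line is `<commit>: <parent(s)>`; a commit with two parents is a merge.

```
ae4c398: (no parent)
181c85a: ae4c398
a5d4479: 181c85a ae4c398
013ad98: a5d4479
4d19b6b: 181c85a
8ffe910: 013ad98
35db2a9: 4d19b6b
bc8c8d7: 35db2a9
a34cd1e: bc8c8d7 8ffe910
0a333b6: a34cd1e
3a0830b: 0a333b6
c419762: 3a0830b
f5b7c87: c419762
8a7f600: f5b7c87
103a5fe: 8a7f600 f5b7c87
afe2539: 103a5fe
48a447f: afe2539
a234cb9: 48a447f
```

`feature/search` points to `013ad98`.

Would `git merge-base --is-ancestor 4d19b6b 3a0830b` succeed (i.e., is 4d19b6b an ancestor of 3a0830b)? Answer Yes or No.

Ancestors of 3a0830b (commits reachable by following parents): {013ad98, 0a333b6, 181c85a, 35db2a9, 3a0830b, 4d19b6b, 8ffe910, a34cd1e, a5d4479, ae4c398, bc8c8d7}.
4d19b6b is in that set, so it is an ancestor of 3a0830b.

Yes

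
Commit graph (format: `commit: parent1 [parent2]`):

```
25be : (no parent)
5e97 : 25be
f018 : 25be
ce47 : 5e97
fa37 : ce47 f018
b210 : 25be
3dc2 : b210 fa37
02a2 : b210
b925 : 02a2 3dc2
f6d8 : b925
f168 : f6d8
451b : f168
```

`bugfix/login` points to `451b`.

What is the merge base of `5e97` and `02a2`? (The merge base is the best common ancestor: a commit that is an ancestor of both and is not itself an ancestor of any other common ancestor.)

25be

Ancestors of 5e97: {25be, 5e97}.
Ancestors of 02a2: {02a2, 25be, b210}.
Common ancestors: {25be}.
The only common ancestor is 25be, so it is the merge base.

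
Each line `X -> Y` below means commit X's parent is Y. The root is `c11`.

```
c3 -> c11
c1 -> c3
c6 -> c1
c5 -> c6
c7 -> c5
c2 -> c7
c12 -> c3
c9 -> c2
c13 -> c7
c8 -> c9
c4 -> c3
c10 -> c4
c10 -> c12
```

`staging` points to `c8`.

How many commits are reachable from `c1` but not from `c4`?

Reachable from c1: {c1, c11, c3}.
Reachable from c4: {c11, c3, c4}.
In c1's history but not c4's: {c1} — 1 commit.

1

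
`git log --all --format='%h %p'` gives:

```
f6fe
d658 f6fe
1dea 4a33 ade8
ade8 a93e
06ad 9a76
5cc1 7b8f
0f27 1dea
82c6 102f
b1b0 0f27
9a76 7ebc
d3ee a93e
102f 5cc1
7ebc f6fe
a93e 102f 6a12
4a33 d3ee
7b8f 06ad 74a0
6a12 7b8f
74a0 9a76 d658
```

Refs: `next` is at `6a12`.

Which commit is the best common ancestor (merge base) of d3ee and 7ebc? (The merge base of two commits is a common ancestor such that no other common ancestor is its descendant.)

7ebc

Ancestors of d3ee: {06ad, 102f, 5cc1, 6a12, 74a0, 7b8f, 7ebc, 9a76, a93e, d3ee, d658, f6fe}.
Ancestors of 7ebc: {7ebc, f6fe}.
Common ancestors: {7ebc, f6fe}.
Among these, 7ebc is not an ancestor of any other common ancestor — it is the merge base.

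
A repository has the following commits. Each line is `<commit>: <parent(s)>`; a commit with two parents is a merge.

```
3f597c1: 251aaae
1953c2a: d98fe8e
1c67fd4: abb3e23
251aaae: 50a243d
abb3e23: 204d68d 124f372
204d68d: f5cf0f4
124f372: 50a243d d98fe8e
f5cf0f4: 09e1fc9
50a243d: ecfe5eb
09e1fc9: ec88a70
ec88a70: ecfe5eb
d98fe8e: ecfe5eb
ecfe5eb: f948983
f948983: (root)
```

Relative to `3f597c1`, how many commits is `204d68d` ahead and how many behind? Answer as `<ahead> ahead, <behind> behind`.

4 ahead, 3 behind

Reachable from 204d68d: {09e1fc9, 204d68d, ec88a70, ecfe5eb, f5cf0f4, f948983}.
Reachable from 3f597c1: {251aaae, 3f597c1, 50a243d, ecfe5eb, f948983}.
Only in 204d68d's history (ahead): {09e1fc9, 204d68d, ec88a70, f5cf0f4} — 4.
Only in 3f597c1's history (behind): {251aaae, 3f597c1, 50a243d} — 3.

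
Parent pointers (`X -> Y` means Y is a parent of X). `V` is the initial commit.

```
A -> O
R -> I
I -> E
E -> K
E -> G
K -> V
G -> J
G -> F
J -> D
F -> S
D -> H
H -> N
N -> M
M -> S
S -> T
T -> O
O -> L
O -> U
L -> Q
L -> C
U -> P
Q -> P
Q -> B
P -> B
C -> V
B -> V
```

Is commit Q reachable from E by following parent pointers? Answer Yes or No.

Yes

Ancestors of E (commits reachable by following parents): {B, C, D, E, F, G, H, J, K, L, M, N, O, P, Q, S, T, U, V}.
Q is in that set, so it is an ancestor of E.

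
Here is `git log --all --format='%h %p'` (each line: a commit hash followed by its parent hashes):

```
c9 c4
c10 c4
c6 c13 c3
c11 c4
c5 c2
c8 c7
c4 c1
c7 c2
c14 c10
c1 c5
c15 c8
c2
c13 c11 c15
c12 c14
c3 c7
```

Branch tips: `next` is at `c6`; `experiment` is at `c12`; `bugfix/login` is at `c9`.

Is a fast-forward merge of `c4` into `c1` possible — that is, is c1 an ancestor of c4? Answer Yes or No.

A fast-forward from c1 to c4 is possible iff c1 is an ancestor of c4.
Ancestors of c4: {c1, c2, c4, c5}.
c1 is among them, so fast-forward is possible.

Yes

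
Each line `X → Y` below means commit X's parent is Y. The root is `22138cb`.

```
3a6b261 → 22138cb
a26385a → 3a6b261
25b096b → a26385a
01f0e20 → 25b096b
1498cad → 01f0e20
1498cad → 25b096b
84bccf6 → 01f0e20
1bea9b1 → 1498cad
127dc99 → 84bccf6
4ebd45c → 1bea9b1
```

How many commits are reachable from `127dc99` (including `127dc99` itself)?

7

Walking parent pointers from 127dc99: reachable set = {01f0e20, 127dc99, 22138cb, 25b096b, 3a6b261, 84bccf6, a26385a}.
That is 7 commits.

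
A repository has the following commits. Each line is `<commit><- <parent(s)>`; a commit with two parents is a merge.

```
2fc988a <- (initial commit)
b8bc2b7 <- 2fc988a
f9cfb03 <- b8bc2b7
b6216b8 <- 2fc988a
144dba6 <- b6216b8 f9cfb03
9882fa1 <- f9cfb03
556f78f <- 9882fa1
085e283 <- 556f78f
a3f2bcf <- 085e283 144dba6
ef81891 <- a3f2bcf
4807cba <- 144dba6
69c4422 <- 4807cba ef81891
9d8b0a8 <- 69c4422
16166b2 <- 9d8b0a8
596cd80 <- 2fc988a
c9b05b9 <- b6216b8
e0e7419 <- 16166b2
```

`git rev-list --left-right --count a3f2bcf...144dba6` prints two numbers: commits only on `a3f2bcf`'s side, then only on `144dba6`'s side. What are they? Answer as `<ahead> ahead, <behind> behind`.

4 ahead, 0 behind

Reachable from a3f2bcf: {085e283, 144dba6, 2fc988a, 556f78f, 9882fa1, a3f2bcf, b6216b8, b8bc2b7, f9cfb03}.
Reachable from 144dba6: {144dba6, 2fc988a, b6216b8, b8bc2b7, f9cfb03}.
Only in a3f2bcf's history (ahead): {085e283, 556f78f, 9882fa1, a3f2bcf} — 4.
Only in 144dba6's history (behind): {} — 0.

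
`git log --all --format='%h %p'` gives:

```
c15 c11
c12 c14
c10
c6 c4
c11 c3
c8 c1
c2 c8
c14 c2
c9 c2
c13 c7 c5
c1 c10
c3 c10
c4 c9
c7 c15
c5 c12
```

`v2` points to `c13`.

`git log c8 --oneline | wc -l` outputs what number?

3

Walking parent pointers from c8: reachable set = {c1, c10, c8}.
That is 3 commits.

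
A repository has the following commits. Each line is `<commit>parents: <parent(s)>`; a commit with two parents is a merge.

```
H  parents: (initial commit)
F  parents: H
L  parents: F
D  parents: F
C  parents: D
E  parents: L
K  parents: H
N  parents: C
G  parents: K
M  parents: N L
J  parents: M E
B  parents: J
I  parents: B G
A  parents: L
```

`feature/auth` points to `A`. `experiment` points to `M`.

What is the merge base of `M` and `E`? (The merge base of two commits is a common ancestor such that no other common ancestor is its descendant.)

L

Ancestors of M: {C, D, F, H, L, M, N}.
Ancestors of E: {E, F, H, L}.
Common ancestors: {F, H, L}.
Among these, L is not an ancestor of any other common ancestor — it is the merge base.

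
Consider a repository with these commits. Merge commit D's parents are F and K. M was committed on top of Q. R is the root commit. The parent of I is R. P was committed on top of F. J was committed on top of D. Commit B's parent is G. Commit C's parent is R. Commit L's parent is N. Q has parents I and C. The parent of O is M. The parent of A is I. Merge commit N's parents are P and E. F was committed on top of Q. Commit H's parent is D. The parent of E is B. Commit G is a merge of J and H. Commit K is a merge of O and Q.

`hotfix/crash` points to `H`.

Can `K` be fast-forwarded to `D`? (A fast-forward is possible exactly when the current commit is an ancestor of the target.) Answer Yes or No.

Yes

A fast-forward from K to D is possible iff K is an ancestor of D.
Ancestors of D: {C, D, F, I, K, M, O, Q, R}.
K is among them, so fast-forward is possible.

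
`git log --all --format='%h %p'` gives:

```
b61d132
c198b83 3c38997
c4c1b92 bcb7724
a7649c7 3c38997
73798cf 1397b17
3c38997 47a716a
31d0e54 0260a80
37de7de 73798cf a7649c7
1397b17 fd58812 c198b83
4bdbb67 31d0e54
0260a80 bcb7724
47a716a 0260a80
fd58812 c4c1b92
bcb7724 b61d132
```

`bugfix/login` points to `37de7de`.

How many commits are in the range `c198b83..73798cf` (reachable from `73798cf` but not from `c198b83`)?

4

Reachable from 73798cf: {0260a80, 1397b17, 3c38997, 47a716a, 73798cf, b61d132, bcb7724, c198b83, c4c1b92, fd58812}.
Reachable from c198b83: {0260a80, 3c38997, 47a716a, b61d132, bcb7724, c198b83}.
In 73798cf's history but not c198b83's: {1397b17, 73798cf, c4c1b92, fd58812} — 4 commits.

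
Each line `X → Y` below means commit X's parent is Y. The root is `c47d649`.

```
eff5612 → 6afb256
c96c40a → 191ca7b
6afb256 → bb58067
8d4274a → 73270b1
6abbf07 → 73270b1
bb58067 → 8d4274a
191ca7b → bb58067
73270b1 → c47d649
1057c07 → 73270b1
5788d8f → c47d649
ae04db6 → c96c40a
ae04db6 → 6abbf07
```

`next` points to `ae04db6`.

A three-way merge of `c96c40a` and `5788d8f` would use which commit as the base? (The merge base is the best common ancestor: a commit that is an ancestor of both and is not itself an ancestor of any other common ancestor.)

c47d649

Ancestors of c96c40a: {191ca7b, 73270b1, 8d4274a, bb58067, c47d649, c96c40a}.
Ancestors of 5788d8f: {5788d8f, c47d649}.
Common ancestors: {c47d649}.
The only common ancestor is c47d649, so it is the merge base.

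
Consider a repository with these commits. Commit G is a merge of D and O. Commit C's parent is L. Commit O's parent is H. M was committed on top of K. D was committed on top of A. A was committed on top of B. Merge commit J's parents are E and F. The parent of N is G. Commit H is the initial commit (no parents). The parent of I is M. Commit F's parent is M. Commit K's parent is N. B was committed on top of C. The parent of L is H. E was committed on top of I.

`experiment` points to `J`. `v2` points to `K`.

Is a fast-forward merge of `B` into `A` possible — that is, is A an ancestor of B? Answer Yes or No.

A fast-forward from A to B is possible iff A is an ancestor of B.
Ancestors of B: {B, C, H, L}.
A is not among them, so fast-forward is not possible.

No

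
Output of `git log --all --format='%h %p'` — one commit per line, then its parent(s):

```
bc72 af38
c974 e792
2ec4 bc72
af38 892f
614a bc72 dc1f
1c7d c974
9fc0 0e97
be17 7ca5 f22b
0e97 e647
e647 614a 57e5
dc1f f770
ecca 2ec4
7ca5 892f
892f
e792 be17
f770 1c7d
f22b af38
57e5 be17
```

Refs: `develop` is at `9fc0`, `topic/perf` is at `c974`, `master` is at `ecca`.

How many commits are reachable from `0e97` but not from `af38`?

Reachable from 0e97: {0e97, 1c7d, 57e5, 614a, 7ca5, 892f, af38, bc72, be17, c974, dc1f, e647, e792, f22b, f770}.
Reachable from af38: {892f, af38}.
In 0e97's history but not af38's: {0e97, 1c7d, 57e5, 614a, 7ca5, bc72, be17, c974, dc1f, e647, e792, f22b, f770} — 13 commits.

13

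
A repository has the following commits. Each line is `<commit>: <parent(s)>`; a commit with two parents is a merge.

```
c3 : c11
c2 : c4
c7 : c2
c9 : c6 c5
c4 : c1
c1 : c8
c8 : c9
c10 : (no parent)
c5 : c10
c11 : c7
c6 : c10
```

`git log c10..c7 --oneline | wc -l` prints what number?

Reachable from c7: {c1, c10, c2, c4, c5, c6, c7, c8, c9}.
Reachable from c10: {c10}.
In c7's history but not c10's: {c1, c2, c4, c5, c6, c7, c8, c9} — 8 commits.

8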